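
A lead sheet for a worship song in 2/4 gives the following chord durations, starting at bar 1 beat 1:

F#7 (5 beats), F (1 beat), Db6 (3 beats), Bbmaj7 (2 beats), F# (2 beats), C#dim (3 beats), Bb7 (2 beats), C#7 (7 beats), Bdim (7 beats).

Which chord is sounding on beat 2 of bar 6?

F#

Beat 2 of bar 6 is beat (6−1)×2 + 2 = 12 overall.
Running totals: F#7 ends at 5, F ends at 6, Db6 ends at 9, Bbmaj7 ends at 11, F# ends at 13.
Beat 12 falls within F#.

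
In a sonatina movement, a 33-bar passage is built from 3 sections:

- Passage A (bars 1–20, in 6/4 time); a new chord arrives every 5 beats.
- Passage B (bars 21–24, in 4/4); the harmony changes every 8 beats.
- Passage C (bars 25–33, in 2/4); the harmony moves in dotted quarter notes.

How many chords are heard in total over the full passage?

38 chords

A: 20·6 = 120 beats, 120/5 = 24 chords.
B: 4·4 = 16 beats, 16/8 = 2 chords.
C: 9·2 = 18 beats, 18/1.5 = 12 chords.
Total: 24 + 2 + 12 = 38.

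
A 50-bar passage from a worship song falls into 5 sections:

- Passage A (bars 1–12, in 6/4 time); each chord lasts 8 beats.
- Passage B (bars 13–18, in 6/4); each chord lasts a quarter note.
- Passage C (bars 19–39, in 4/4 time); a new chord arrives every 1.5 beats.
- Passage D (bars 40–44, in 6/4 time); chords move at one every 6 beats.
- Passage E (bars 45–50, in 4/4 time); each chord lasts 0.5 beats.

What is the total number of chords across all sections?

A: 12·6 = 72 beats, 72/8 = 9 chords.
B: 6·6 = 36 beats, 36/1 = 36 chords.
C: 21·4 = 84 beats, 84/1.5 = 56 chords.
D: 5·6 = 30 beats, 30/6 = 5 chords.
E: 6·4 = 24 beats, 24/0.5 = 48 chords.
Total: 9 + 36 + 56 + 5 + 48 = 154.

154 chords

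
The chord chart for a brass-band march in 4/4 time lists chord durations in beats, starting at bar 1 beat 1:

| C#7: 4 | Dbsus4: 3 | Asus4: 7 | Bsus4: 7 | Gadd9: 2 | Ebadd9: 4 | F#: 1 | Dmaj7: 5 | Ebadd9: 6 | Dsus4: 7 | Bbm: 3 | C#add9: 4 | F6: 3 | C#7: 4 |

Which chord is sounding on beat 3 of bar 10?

Ebadd9

Beat 3 of bar 10 is beat (10−1)×4 + 3 = 39 overall.
Running totals: C#7 ends at 4, Dbsus4 ends at 7, Asus4 ends at 14, Bsus4 ends at 21, Gadd9 ends at 23, Ebadd9 ends at 27, F# ends at 28, Dmaj7 ends at 33, Ebadd9 ends at 39.
Beat 39 falls within Ebadd9.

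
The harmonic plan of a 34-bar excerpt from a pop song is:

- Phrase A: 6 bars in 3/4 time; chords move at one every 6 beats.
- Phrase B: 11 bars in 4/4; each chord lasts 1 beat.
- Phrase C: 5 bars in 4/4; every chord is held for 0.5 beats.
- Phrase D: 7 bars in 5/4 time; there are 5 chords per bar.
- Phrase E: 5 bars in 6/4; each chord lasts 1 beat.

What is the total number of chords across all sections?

152 chords

A: 6 bars × 3 beats = 18 beats; 6 beats/chord → 3 chords.
B: 11 bars × 4 beats = 44 beats; 1 beat/chord → 44 chords.
C: 5 bars × 4 beats = 20 beats; 0.5 beats/chord → 40 chords.
D: 7 bars × 5 beats = 35 beats; 1 beat/chord → 35 chords.
E: 5 bars × 6 beats = 30 beats; 1 beat/chord → 30 chords.
Total: 3 + 44 + 40 + 35 + 30 = 152.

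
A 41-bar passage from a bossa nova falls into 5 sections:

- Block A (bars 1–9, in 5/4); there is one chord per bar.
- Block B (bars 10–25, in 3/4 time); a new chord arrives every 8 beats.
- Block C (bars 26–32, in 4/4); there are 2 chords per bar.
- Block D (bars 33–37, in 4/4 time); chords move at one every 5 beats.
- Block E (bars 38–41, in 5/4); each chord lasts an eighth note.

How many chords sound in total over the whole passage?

A: 9 bars × 5 beats = 45 beats; 5 beats/chord → 9 chords.
B: 16 bars × 3 beats = 48 beats; 8 beats/chord → 6 chords.
C: 7 bars × 4 beats = 28 beats; 2 beats/chord → 14 chords.
D: 5 bars × 4 beats = 20 beats; 5 beats/chord → 4 chords.
E: 4 bars × 5 beats = 20 beats; 0.5 beats/chord → 40 chords.
Total: 9 + 6 + 14 + 4 + 40 = 73.

73 chords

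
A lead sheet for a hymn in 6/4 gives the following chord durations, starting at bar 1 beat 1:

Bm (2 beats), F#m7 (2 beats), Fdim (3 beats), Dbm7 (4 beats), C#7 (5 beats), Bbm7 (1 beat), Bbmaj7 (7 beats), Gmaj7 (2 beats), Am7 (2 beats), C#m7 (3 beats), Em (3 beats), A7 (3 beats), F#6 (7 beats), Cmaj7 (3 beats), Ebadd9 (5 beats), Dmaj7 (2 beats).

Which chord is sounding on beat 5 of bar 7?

Beat 5 of bar 7 is beat (7−1)×6 + 5 = 41 overall.
Running totals: Bm ends at 2, F#m7 ends at 4, Fdim ends at 7, Dbm7 ends at 11, C#7 ends at 16, Bbm7 ends at 17, Bbmaj7 ends at 24, Gmaj7 ends at 26, Am7 ends at 28, C#m7 ends at 31, Em ends at 34, A7 ends at 37, F#6 ends at 44.
Beat 41 falls within F#6.

F#6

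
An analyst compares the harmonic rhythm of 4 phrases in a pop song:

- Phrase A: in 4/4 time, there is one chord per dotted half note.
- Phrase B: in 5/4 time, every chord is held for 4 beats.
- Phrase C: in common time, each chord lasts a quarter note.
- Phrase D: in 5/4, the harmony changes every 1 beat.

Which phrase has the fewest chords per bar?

A: 4 beats/bar ÷ 3 beats/chord = 4/3 chords/bar.
B: 5 beats/bar ÷ 4 beats/chord = 1.25 chords/bar.
C: 4 beats/bar ÷ 1 beat/chord = 4 chords/bar.
D: 5 beats/bar ÷ 1 beat/chord = 5 chords/bar.
Slowest is B at 1.25 chords/bar.

Phrase B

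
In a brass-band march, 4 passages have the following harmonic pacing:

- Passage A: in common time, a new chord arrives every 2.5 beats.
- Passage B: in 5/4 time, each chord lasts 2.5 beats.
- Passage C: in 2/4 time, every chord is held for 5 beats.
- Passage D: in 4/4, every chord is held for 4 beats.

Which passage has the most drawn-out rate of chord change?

A: each chord is 2.5 beats in 4/4, so 1.6 per bar.
B: each chord is 2.5 beats in 5/4, so 2 per bar.
C: each chord is 5 beats in 2/4, so 0.4 per bar.
D: each chord is 4 beats in 4/4, so 1 per bar.
Slowest is C at 0.4 chords/bar.

Passage C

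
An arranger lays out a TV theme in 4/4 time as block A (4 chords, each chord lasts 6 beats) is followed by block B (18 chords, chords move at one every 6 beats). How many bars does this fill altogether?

A: 4 × 6 = 24 beats = 6 bars.
B: 18 × 6 = 108 beats = 27 bars.
Total: 6 + 27 = 33 bars.

33 bars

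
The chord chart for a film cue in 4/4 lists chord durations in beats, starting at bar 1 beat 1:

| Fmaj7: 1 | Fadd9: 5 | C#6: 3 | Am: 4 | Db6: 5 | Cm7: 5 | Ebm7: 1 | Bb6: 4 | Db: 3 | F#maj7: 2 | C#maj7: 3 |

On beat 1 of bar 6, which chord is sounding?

Cm7

Beat 1 of bar 6 is beat (6−1)×4 + 1 = 21 overall.
Running totals: Fmaj7 ends at 1, Fadd9 ends at 6, C#6 ends at 9, Am ends at 13, Db6 ends at 18, Cm7 ends at 23.
Beat 21 falls within Cm7.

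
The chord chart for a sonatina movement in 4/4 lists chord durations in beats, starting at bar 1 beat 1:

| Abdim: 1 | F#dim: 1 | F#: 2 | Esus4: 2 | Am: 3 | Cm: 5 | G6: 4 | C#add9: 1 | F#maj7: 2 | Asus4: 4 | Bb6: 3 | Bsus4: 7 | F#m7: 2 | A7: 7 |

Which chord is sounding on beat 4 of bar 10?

A7

Beat 4 of bar 10 is beat (10−1)×4 + 4 = 40 overall.
Running totals: Abdim ends at 1, F#dim ends at 2, F# ends at 4, Esus4 ends at 6, Am ends at 9, Cm ends at 14, G6 ends at 18, C#add9 ends at 19, F#maj7 ends at 21, Asus4 ends at 25, Bb6 ends at 28, Bsus4 ends at 35, F#m7 ends at 37, A7 ends at 44.
Beat 40 falls within A7.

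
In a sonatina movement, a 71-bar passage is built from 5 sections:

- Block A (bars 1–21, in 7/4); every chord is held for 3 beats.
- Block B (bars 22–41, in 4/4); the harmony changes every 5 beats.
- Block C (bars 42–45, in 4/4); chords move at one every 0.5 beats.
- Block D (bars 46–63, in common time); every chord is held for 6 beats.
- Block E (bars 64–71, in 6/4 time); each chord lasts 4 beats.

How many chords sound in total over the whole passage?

A has 147 beats and chords last 3 each, so 49 chords.
B has 80 beats and chords last 5 each, so 16 chords.
C has 16 beats and chords last 0.5 each, so 32 chords.
D has 72 beats and chords last 6 each, so 12 chords.
E has 48 beats and chords last 4 each, so 12 chords.
Total: 49 + 16 + 32 + 12 + 12 = 121.

121 chords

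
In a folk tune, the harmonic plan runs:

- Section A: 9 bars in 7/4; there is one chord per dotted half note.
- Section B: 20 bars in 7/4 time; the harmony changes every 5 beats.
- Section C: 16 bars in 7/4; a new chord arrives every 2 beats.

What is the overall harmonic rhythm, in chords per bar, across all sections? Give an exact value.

7/3 chords per bar

A: 9 bars of 7 beats is 63 beats; at 3 beats each that's 21 chords.
B: 20 bars of 7 beats is 140 beats; at 5 beats each that's 28 chords.
C: 16 bars of 7 beats is 112 beats; at 2 beats each that's 56 chords.
Overall: 105 chords over 45 bars → 105/45 = 7/3 chords per bar.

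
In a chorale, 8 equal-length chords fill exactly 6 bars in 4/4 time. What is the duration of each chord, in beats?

6 bars × 4 beats/bar = 24 beats total.
24 beats ÷ 8 chords = 3 beats per chord.
(That is a dotted half note.)

3 beats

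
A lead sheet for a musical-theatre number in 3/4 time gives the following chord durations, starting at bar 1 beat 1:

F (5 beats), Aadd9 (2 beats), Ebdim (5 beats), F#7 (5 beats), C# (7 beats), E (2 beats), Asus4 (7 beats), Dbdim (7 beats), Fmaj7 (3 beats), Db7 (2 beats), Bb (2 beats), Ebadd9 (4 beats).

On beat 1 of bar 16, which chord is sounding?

Bb

Beat 1 of bar 16 is beat (16−1)×3 + 1 = 46 overall.
Running totals: F ends at 5, Aadd9 ends at 7, Ebdim ends at 12, F#7 ends at 17, C# ends at 24, E ends at 26, Asus4 ends at 33, Dbdim ends at 40, Fmaj7 ends at 43, Db7 ends at 45, Bb ends at 47.
Beat 46 falls within Bb.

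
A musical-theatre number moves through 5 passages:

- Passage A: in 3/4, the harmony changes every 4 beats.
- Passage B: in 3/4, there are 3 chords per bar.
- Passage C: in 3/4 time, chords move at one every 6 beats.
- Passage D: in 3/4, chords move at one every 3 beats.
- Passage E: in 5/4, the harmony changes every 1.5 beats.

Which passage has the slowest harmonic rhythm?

Passage C

A: each chord is 4 beats in 3/4, so 0.75 per bar.
B: each chord is 1 beat in 3/4, so 3 per bar.
C: each chord is 6 beats in 3/4, so 0.5 per bar.
D: each chord is 3 beats in 3/4, so 1 per bar.
E: each chord is 1.5 beats in 5/4, so 10/3 per bar.
Slowest is C at 0.5 chords/bar.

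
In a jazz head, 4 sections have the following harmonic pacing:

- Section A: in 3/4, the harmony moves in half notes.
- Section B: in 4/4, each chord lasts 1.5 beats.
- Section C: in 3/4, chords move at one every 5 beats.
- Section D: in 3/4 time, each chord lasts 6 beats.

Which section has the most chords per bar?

A: 3 beats/bar ÷ 2 beats/chord = 1.5 chords/bar.
B: 4 beats/bar ÷ 1.5 beats/chord = 8/3 chords/bar.
C: 3 beats/bar ÷ 5 beats/chord = 0.6 chords/bar.
D: 3 beats/bar ÷ 6 beats/chord = 0.5 chords/bar.
Fastest is B at 8/3 chords/bar.

Section B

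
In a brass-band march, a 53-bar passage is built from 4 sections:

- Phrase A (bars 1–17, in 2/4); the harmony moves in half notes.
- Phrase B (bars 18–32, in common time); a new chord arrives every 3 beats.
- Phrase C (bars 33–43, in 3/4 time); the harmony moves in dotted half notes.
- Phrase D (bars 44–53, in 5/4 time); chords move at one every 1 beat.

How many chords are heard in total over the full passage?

98 chords

A: 17 bars × 2 beats = 34 beats; 2 beats/chord → 17 chords.
B: 15 bars × 4 beats = 60 beats; 3 beats/chord → 20 chords.
C: 11 bars × 3 beats = 33 beats; 3 beats/chord → 11 chords.
D: 10 bars × 5 beats = 50 beats; 1 beat/chord → 50 chords.
Total: 17 + 20 + 11 + 50 = 98.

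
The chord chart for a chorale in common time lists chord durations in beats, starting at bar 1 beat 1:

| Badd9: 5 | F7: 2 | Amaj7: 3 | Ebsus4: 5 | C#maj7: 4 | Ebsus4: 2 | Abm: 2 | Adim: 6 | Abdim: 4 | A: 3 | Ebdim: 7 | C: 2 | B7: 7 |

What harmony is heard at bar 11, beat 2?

Beat 2 of bar 11 is beat (11−1)×4 + 2 = 42 overall.
Running totals: Badd9 ends at 5, F7 ends at 7, Amaj7 ends at 10, Ebsus4 ends at 15, C#maj7 ends at 19, Ebsus4 ends at 21, Abm ends at 23, Adim ends at 29, Abdim ends at 33, A ends at 36, Ebdim ends at 43.
Beat 42 falls within Ebdim.

Ebdim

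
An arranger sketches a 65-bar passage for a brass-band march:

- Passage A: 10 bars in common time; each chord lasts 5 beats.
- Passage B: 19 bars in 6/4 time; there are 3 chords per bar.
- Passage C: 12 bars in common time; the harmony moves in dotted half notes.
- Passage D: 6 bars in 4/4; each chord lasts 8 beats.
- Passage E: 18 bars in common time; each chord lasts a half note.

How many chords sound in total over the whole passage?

A: 10 bars × 4 beats = 40 beats; 5 beats/chord → 8 chords.
B: 19 bars × 6 beats = 114 beats; 2 beats/chord → 57 chords.
C: 12 bars × 4 beats = 48 beats; 3 beats/chord → 16 chords.
D: 6 bars × 4 beats = 24 beats; 8 beats/chord → 3 chords.
E: 18 bars × 4 beats = 72 beats; 2 beats/chord → 36 chords.
Total: 8 + 57 + 16 + 3 + 36 = 120.

120 chords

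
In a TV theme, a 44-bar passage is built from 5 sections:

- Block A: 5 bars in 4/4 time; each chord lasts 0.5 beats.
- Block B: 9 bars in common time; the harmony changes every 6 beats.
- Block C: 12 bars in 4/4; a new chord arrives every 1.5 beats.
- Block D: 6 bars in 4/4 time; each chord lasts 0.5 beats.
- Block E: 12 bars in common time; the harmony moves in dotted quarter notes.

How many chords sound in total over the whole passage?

158 chords

A has 20 beats and chords last 0.5 each, so 40 chords.
B has 36 beats and chords last 6 each, so 6 chords.
C has 48 beats and chords last 1.5 each, so 32 chords.
D has 24 beats and chords last 0.5 each, so 48 chords.
E has 48 beats and chords last 1.5 each, so 32 chords.
Total: 40 + 6 + 32 + 48 + 32 = 158.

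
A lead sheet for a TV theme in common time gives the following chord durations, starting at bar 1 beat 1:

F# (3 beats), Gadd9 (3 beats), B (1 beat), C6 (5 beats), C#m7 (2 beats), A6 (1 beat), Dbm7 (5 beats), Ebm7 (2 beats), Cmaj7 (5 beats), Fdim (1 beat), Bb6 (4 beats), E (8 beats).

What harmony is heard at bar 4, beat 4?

Dbm7

Beat 4 of bar 4 is beat (4−1)×4 + 4 = 16 overall.
Running totals: F# ends at 3, Gadd9 ends at 6, B ends at 7, C6 ends at 12, C#m7 ends at 14, A6 ends at 15, Dbm7 ends at 20.
Beat 16 falls within Dbm7.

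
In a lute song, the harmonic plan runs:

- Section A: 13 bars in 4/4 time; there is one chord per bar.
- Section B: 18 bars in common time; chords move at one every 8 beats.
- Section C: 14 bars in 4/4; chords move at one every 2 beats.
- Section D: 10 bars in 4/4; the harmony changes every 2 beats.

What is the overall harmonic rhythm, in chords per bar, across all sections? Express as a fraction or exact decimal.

14/11 chords per bar

A: 13 bars of 4 beats is 52 beats; at 4 beats each that's 13 chords.
B: 18 bars of 4 beats is 72 beats; at 8 beats each that's 9 chords.
C: 14 bars of 4 beats is 56 beats; at 2 beats each that's 28 chords.
D: 10 bars of 4 beats is 40 beats; at 2 beats each that's 20 chords.
Overall: 70 chords over 55 bars → 70/55 = 14/11 chords per bar.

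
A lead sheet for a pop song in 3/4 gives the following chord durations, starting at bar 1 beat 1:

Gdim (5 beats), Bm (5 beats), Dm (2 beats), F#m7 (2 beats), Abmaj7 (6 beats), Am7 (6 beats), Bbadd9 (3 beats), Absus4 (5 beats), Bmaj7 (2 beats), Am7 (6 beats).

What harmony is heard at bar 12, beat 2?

Beat 2 of bar 12 is beat (12−1)×3 + 2 = 35 overall.
Running totals: Gdim ends at 5, Bm ends at 10, Dm ends at 12, F#m7 ends at 14, Abmaj7 ends at 20, Am7 ends at 26, Bbadd9 ends at 29, Absus4 ends at 34, Bmaj7 ends at 36.
Beat 35 falls within Bmaj7.

Bmaj7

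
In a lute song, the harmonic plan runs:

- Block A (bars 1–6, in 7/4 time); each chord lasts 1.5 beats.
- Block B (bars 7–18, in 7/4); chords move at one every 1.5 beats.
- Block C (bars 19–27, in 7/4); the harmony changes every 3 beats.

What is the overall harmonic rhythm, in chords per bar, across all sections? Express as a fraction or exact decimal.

A: 6 bars of 7 beats is 42 beats; at 1.5 beats each that's 28 chords.
B: 12 bars of 7 beats is 84 beats; at 1.5 beats each that's 56 chords.
C: 9 bars of 7 beats is 63 beats; at 3 beats each that's 21 chords.
Overall: 105 chords over 27 bars → 105/27 = 35/9 chords per bar.

35/9 chords per bar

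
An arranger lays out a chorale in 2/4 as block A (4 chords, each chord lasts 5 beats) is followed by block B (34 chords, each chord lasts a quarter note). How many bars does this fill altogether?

27 bars

A: 4 × 5 = 20 beats = 10 bars.
B: 34 × 1 = 34 beats = 17 bars.
Total: 10 + 17 = 27 bars.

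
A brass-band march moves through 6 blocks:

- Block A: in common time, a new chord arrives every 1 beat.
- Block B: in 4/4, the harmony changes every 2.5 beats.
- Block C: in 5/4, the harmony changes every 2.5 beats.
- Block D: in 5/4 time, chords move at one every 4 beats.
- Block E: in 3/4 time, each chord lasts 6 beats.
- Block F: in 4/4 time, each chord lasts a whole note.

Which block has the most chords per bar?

Block A

A: 4 beats/bar ÷ 1 beat/chord = 4 chords/bar.
B: 4 beats/bar ÷ 2.5 beats/chord = 1.6 chords/bar.
C: 5 beats/bar ÷ 2.5 beats/chord = 2 chords/bar.
D: 5 beats/bar ÷ 4 beats/chord = 1.25 chords/bar.
E: 3 beats/bar ÷ 6 beats/chord = 0.5 chords/bar.
F: 4 beats/bar ÷ 4 beats/chord = 1 chord/bar.
Fastest is A at 4 chords/bar.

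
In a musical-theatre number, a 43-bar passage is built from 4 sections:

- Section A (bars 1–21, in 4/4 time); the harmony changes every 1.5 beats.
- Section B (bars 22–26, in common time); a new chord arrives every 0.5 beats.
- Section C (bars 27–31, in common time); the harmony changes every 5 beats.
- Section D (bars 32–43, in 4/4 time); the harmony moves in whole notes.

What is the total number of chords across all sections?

A: 21 bars × 4 beats = 84 beats; 1.5 beats/chord → 56 chords.
B: 5 bars × 4 beats = 20 beats; 0.5 beats/chord → 40 chords.
C: 5 bars × 4 beats = 20 beats; 5 beats/chord → 4 chords.
D: 12 bars × 4 beats = 48 beats; 4 beats/chord → 12 chords.
Total: 56 + 40 + 4 + 12 = 112.

112 chords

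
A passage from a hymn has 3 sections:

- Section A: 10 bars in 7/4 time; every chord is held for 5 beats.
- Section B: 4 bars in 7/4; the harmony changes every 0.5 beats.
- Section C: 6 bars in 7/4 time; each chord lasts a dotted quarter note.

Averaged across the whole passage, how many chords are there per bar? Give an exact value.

A: 10 bars of 7 beats is 70 beats; at 5 beats each that's 14 chords.
B: 4 bars of 7 beats is 28 beats; at 0.5 beats each that's 56 chords.
C: 6 bars of 7 beats is 42 beats; at 1.5 beats each that's 28 chords.
Overall: 98 chords over 20 bars → 98/20 = 4.9 chords per bar.

4.9 chords per bar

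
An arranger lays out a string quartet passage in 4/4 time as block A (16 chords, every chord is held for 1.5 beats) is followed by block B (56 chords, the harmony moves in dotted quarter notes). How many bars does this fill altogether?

A: 16 × 1.5 = 24 beats = 6 bars.
B: 56 × 1.5 = 84 beats = 21 bars.
Total: 6 + 21 = 27 bars.

27 bars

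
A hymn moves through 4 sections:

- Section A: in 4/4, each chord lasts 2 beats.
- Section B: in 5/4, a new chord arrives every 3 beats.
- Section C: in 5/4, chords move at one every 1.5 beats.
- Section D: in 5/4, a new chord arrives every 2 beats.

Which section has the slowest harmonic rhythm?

A: 4/2 = 2 chords/bar.
B: 5/3 = 5/3 chords/bar.
C: 5/1.5 = 10/3 chords/bar.
D: 5/2 = 2.5 chords/bar.
Slowest is B at 5/3 chords/bar.

Section B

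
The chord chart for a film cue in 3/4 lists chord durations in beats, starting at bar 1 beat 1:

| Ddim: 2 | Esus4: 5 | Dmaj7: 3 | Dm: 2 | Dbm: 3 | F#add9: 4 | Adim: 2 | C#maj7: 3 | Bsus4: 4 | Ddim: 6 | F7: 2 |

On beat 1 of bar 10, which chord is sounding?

Beat 1 of bar 10 is beat (10−1)×3 + 1 = 28 overall.
Running totals: Ddim ends at 2, Esus4 ends at 7, Dmaj7 ends at 10, Dm ends at 12, Dbm ends at 15, F#add9 ends at 19, Adim ends at 21, C#maj7 ends at 24, Bsus4 ends at 28.
Beat 28 falls within Bsus4.

Bsus4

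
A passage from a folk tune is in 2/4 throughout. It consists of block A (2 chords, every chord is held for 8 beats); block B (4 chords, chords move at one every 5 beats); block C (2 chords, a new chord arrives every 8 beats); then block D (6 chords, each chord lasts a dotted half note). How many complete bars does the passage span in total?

35 bars

A: 2 × 8 = 16 beats = 8 bars.
B: 4 × 5 = 20 beats = 10 bars.
C: 2 × 8 = 16 beats = 8 bars.
D: 6 × 3 = 18 beats = 9 bars.
Total: 8 + 10 + 8 + 9 = 35 bars.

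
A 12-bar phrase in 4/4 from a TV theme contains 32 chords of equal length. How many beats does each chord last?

1.5 beats

12 bars × 4 beats/bar = 48 beats total.
48 beats ÷ 32 chords = 1.5 beats per chord.
(That is a dotted quarter note.)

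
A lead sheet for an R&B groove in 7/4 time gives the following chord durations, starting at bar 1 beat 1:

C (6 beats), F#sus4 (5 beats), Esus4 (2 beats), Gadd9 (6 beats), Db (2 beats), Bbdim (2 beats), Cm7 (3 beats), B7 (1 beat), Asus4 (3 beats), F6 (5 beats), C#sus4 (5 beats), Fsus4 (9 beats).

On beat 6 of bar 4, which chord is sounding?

Beat 6 of bar 4 is beat (4−1)×7 + 6 = 27 overall.
Running totals: C ends at 6, F#sus4 ends at 11, Esus4 ends at 13, Gadd9 ends at 19, Db ends at 21, Bbdim ends at 23, Cm7 ends at 26, B7 ends at 27.
Beat 27 falls within B7.

B7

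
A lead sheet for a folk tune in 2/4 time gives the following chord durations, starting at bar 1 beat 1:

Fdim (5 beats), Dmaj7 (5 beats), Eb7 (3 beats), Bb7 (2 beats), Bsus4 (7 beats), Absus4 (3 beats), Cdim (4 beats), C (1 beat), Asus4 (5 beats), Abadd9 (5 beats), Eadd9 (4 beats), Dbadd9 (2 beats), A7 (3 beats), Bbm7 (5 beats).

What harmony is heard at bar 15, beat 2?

C

Beat 2 of bar 15 is beat (15−1)×2 + 2 = 30 overall.
Running totals: Fdim ends at 5, Dmaj7 ends at 10, Eb7 ends at 13, Bb7 ends at 15, Bsus4 ends at 22, Absus4 ends at 25, Cdim ends at 29, C ends at 30.
Beat 30 falls within C.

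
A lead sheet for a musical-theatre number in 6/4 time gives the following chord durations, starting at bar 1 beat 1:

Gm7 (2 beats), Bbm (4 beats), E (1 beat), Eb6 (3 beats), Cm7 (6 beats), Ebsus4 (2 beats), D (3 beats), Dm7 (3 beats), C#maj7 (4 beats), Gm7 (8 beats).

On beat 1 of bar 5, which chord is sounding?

Beat 1 of bar 5 is beat (5−1)×6 + 1 = 25 overall.
Running totals: Gm7 ends at 2, Bbm ends at 6, E ends at 7, Eb6 ends at 10, Cm7 ends at 16, Ebsus4 ends at 18, D ends at 21, Dm7 ends at 24, C#maj7 ends at 28.
Beat 25 falls within C#maj7.

C#maj7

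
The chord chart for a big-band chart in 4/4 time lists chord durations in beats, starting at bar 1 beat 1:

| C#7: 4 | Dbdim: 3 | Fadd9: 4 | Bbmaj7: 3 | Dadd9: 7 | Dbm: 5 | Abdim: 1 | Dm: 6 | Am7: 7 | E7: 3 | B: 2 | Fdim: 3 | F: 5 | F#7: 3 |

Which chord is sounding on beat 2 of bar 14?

Beat 2 of bar 14 is beat (14−1)×4 + 2 = 54 overall.
Running totals: C#7 ends at 4, Dbdim ends at 7, Fadd9 ends at 11, Bbmaj7 ends at 14, Dadd9 ends at 21, Dbm ends at 26, Abdim ends at 27, Dm ends at 33, Am7 ends at 40, E7 ends at 43, B ends at 45, Fdim ends at 48, F ends at 53, F#7 ends at 56.
Beat 54 falls within F#7.

F#7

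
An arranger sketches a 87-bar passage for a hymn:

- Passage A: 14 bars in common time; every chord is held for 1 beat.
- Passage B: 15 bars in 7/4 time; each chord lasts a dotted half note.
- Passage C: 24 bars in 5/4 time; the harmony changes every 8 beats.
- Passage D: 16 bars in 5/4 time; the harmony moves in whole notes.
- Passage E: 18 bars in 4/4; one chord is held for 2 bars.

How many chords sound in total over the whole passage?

135 chords

A: 14 bars × 4 beats = 56 beats; 1 beat/chord → 56 chords.
B: 15 bars × 7 beats = 105 beats; 3 beats/chord → 35 chords.
C: 24 bars × 5 beats = 120 beats; 8 beats/chord → 15 chords.
D: 16 bars × 5 beats = 80 beats; 4 beats/chord → 20 chords.
E: 18 bars × 4 beats = 72 beats; 8 beats/chord → 9 chords.
Total: 56 + 35 + 15 + 20 + 9 = 135.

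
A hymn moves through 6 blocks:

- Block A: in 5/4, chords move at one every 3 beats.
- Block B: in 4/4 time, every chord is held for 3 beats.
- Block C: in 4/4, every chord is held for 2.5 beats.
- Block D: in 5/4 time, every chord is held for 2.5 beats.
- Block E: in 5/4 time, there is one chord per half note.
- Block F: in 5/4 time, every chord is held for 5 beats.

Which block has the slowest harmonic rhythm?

A: 5 beats/bar ÷ 3 beats/chord = 5/3 chords/bar.
B: 4 beats/bar ÷ 3 beats/chord = 4/3 chords/bar.
C: 4 beats/bar ÷ 2.5 beats/chord = 1.6 chords/bar.
D: 5 beats/bar ÷ 2.5 beats/chord = 2 chords/bar.
E: 5 beats/bar ÷ 2 beats/chord = 2.5 chords/bar.
F: 5 beats/bar ÷ 5 beats/chord = 1 chord/bar.
Slowest is F at 1 chords/bar.

Block F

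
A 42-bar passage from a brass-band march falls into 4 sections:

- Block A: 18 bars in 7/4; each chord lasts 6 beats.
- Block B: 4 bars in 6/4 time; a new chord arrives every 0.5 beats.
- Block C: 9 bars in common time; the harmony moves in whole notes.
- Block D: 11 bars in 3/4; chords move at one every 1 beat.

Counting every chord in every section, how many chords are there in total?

A: 18 bars × 7 beats = 126 beats; 6 beats/chord → 21 chords.
B: 4 bars × 6 beats = 24 beats; 0.5 beats/chord → 48 chords.
C: 9 bars × 4 beats = 36 beats; 4 beats/chord → 9 chords.
D: 11 bars × 3 beats = 33 beats; 1 beat/chord → 33 chords.
Total: 21 + 48 + 9 + 33 = 111.

111 chords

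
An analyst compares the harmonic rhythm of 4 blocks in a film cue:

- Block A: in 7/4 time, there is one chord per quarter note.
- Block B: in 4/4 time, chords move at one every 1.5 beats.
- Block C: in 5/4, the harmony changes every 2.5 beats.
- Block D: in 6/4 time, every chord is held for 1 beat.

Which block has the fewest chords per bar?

A: each chord is 1 beat in 7/4, so 7 per bar.
B: each chord is 1.5 beats in 4/4, so 8/3 per bar.
C: each chord is 2.5 beats in 5/4, so 2 per bar.
D: each chord is 1 beat in 6/4, so 6 per bar.
Slowest is C at 2 chords/bar.

Block C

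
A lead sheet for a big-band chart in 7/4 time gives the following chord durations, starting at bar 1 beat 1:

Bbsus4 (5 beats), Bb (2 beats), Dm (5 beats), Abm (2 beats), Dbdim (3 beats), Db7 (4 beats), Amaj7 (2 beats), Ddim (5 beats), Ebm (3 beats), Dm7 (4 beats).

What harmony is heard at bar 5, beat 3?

Ebm

Beat 3 of bar 5 is beat (5−1)×7 + 3 = 31 overall.
Running totals: Bbsus4 ends at 5, Bb ends at 7, Dm ends at 12, Abm ends at 14, Dbdim ends at 17, Db7 ends at 21, Amaj7 ends at 23, Ddim ends at 28, Ebm ends at 31.
Beat 31 falls within Ebm.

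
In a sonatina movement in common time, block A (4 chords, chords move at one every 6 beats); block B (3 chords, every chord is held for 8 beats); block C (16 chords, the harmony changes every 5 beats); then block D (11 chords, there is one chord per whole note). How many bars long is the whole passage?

43 bars

A: 4 × 6 = 24 beats = 6 bars.
B: 3 × 8 = 24 beats = 6 bars.
C: 16 × 5 = 80 beats = 20 bars.
D: 11 × 4 = 44 beats = 11 bars.
Total: 6 + 6 + 20 + 11 = 43 bars.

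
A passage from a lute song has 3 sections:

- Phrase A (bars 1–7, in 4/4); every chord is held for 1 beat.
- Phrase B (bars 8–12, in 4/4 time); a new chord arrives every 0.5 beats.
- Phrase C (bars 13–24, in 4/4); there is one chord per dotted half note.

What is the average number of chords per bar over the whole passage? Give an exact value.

3.5 chords per bar

A: 7 × 4 = 28 beats ÷ 1 = 28 chords.
B: 5 × 4 = 20 beats ÷ 0.5 = 40 chords.
C: 12 × 4 = 48 beats ÷ 3 = 16 chords.
Overall: 84 chords over 24 bars → 84/24 = 3.5 chords per bar.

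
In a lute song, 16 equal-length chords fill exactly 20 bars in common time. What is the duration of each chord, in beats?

20 bars × 4 beats/bar = 80 beats total.
80 beats ÷ 16 chords = 5 beats per chord.

5 beats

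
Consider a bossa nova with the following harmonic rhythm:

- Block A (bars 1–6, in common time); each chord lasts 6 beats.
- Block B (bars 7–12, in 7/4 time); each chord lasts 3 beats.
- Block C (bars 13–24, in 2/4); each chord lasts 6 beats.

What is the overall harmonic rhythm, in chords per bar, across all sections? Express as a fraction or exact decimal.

11/12 chords per bar

A: 6 × 4 = 24 beats ÷ 6 = 4 chords.
B: 6 × 7 = 42 beats ÷ 3 = 14 chords.
C: 12 × 2 = 24 beats ÷ 6 = 4 chords.
Overall: 22 chords over 24 bars → 22/24 = 11/12 chords per bar.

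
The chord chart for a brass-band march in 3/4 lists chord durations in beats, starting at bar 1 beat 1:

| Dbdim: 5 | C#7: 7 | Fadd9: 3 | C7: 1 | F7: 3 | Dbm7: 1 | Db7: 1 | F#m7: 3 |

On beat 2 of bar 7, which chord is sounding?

Beat 2 of bar 7 is beat (7−1)×3 + 2 = 20 overall.
Running totals: Dbdim ends at 5, C#7 ends at 12, Fadd9 ends at 15, C7 ends at 16, F7 ends at 19, Dbm7 ends at 20.
Beat 20 falls within Dbm7.

Dbm7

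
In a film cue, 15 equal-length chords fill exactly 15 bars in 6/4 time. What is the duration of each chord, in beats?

15 bars × 6 beats/bar = 90 beats total.
90 beats ÷ 15 chords = 6 beats per chord.

6 beats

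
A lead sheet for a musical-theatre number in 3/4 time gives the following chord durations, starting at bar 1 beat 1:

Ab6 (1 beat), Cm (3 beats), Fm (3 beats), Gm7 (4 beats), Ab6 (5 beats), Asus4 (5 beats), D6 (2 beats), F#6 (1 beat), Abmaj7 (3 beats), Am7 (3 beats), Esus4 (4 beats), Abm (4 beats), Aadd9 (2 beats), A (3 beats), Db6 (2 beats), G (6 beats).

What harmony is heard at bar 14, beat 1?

Aadd9

Beat 1 of bar 14 is beat (14−1)×3 + 1 = 40 overall.
Running totals: Ab6 ends at 1, Cm ends at 4, Fm ends at 7, Gm7 ends at 11, Ab6 ends at 16, Asus4 ends at 21, D6 ends at 23, F#6 ends at 24, Abmaj7 ends at 27, Am7 ends at 30, Esus4 ends at 34, Abm ends at 38, Aadd9 ends at 40.
Beat 40 falls within Aadd9.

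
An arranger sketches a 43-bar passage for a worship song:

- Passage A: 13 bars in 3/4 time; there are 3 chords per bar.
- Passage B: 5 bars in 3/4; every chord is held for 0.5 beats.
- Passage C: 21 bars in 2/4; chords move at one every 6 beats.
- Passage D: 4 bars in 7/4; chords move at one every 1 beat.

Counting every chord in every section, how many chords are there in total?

A: 13 bars × 3 beats = 39 beats; 1 beat/chord → 39 chords.
B: 5 bars × 3 beats = 15 beats; 0.5 beats/chord → 30 chords.
C: 21 bars × 2 beats = 42 beats; 6 beats/chord → 7 chords.
D: 4 bars × 7 beats = 28 beats; 1 beat/chord → 28 chords.
Total: 39 + 30 + 7 + 28 = 104.

104 chords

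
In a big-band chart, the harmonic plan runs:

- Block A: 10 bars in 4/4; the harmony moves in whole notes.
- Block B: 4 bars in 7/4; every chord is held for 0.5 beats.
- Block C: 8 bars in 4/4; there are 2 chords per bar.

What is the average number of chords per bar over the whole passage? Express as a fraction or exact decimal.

41/11 chords per bar

A: 10 bars of 4 beats is 40 beats; at 4 beats each that's 10 chords.
B: 4 bars of 7 beats is 28 beats; at 0.5 beats each that's 56 chords.
C: 8 bars of 4 beats is 32 beats; at 2 beats each that's 16 chords.
Overall: 82 chords over 22 bars → 82/22 = 41/11 chords per bar.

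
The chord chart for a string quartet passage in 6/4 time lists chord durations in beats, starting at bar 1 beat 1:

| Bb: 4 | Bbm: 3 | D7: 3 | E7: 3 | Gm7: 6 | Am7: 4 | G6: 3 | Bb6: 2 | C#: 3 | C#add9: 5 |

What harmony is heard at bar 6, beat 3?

Beat 3 of bar 6 is beat (6−1)×6 + 3 = 33 overall.
Running totals: Bb ends at 4, Bbm ends at 7, D7 ends at 10, E7 ends at 13, Gm7 ends at 19, Am7 ends at 23, G6 ends at 26, Bb6 ends at 28, C# ends at 31, C#add9 ends at 36.
Beat 33 falls within C#add9.

C#add9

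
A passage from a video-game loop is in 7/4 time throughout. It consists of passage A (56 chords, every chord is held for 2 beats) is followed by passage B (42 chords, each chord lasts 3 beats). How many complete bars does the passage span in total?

34 bars

A: 56 × 2 = 112 beats = 16 bars.
B: 42 × 3 = 126 beats = 18 bars.
Total: 16 + 18 = 34 bars.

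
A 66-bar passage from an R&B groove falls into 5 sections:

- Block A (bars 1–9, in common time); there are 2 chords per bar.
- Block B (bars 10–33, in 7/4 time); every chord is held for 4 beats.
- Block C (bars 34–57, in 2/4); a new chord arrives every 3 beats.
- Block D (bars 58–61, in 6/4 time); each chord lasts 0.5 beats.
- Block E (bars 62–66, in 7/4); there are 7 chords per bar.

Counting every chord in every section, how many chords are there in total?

A: 9·4 = 36 beats, 36/2 = 18 chords.
B: 24·7 = 168 beats, 168/4 = 42 chords.
C: 24·2 = 48 beats, 48/3 = 16 chords.
D: 4·6 = 24 beats, 24/0.5 = 48 chords.
E: 5·7 = 35 beats, 35/1 = 35 chords.
Total: 18 + 42 + 16 + 48 + 35 = 159.

159 chords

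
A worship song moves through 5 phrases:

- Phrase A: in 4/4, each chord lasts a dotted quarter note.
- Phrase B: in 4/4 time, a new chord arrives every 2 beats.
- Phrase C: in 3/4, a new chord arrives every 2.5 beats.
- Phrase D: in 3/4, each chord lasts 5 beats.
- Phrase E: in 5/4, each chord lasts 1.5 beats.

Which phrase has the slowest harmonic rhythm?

A: 4/1.5 = 8/3 chords/bar.
B: 4/2 = 2 chords/bar.
C: 3/2.5 = 1.2 chords/bar.
D: 3/5 = 0.6 chords/bar.
E: 5/1.5 = 10/3 chords/bar.
Slowest is D at 0.6 chords/bar.

Phrase D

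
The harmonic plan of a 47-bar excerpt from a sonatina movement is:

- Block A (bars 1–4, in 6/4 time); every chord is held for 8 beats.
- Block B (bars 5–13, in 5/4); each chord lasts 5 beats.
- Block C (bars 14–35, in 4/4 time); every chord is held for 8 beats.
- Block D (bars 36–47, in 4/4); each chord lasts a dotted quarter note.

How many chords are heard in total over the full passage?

A has 24 beats and chords last 8 each, so 3 chords.
B has 45 beats and chords last 5 each, so 9 chords.
C has 88 beats and chords last 8 each, so 11 chords.
D has 48 beats and chords last 1.5 each, so 32 chords.
Total: 3 + 9 + 11 + 32 = 55.

55 chords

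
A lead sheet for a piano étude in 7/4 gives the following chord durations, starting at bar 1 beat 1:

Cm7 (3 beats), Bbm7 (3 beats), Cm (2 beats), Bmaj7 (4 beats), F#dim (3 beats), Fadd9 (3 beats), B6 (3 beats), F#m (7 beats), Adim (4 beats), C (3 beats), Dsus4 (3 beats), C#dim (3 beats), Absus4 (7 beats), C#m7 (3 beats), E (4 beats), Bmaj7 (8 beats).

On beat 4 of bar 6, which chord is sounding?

C#dim

Beat 4 of bar 6 is beat (6−1)×7 + 4 = 39 overall.
Running totals: Cm7 ends at 3, Bbm7 ends at 6, Cm ends at 8, Bmaj7 ends at 12, F#dim ends at 15, Fadd9 ends at 18, B6 ends at 21, F#m ends at 28, Adim ends at 32, C ends at 35, Dsus4 ends at 38, C#dim ends at 41.
Beat 39 falls within C#dim.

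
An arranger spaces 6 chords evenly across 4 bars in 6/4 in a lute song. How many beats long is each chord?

4 beats

4 bars × 6 beats/bar = 24 beats total.
24 beats ÷ 6 chords = 4 beats per chord.
(That is a whole note.)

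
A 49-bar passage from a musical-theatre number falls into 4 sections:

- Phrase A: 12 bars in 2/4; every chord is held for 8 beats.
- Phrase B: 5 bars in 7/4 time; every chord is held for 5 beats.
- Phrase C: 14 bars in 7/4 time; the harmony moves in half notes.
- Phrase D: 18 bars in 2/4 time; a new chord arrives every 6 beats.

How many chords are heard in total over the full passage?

A: 12 bars × 2 beats = 24 beats; 8 beats/chord → 3 chords.
B: 5 bars × 7 beats = 35 beats; 5 beats/chord → 7 chords.
C: 14 bars × 7 beats = 98 beats; 2 beats/chord → 49 chords.
D: 18 bars × 2 beats = 36 beats; 6 beats/chord → 6 chords.
Total: 3 + 7 + 49 + 6 = 65.

65 chords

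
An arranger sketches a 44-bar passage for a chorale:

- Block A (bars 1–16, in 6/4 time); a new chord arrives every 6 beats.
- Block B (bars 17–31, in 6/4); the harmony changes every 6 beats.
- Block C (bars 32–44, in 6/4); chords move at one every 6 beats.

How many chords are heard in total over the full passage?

44 chords

A has 96 beats and chords last 6 each, so 16 chords.
B has 90 beats and chords last 6 each, so 15 chords.
C has 78 beats and chords last 6 each, so 13 chords.
Total: 16 + 15 + 13 = 44.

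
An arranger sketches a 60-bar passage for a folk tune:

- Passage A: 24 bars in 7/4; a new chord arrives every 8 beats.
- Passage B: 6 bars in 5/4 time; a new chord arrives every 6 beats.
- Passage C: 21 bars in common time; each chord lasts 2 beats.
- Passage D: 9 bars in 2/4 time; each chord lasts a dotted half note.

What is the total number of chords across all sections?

A: 24 bars × 7 beats = 168 beats; 8 beats/chord → 21 chords.
B: 6 bars × 5 beats = 30 beats; 6 beats/chord → 5 chords.
C: 21 bars × 4 beats = 84 beats; 2 beats/chord → 42 chords.
D: 9 bars × 2 beats = 18 beats; 3 beats/chord → 6 chords.
Total: 21 + 5 + 42 + 6 = 74.

74 chords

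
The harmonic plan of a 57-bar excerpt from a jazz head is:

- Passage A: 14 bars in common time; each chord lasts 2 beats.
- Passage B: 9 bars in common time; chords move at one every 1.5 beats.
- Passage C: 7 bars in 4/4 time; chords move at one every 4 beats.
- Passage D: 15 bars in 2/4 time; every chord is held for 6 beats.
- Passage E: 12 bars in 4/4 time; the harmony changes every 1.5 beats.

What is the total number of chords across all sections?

96 chords

A: 14 bars × 4 beats = 56 beats; 2 beats/chord → 28 chords.
B: 9 bars × 4 beats = 36 beats; 1.5 beats/chord → 24 chords.
C: 7 bars × 4 beats = 28 beats; 4 beats/chord → 7 chords.
D: 15 bars × 2 beats = 30 beats; 6 beats/chord → 5 chords.
E: 12 bars × 4 beats = 48 beats; 1.5 beats/chord → 32 chords.
Total: 28 + 24 + 7 + 5 + 32 = 96.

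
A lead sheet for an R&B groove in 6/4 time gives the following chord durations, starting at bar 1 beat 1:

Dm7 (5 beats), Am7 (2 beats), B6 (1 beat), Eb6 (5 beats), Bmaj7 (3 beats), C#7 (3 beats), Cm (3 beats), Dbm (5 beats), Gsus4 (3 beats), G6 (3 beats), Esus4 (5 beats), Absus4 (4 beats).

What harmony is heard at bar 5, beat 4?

Beat 4 of bar 5 is beat (5−1)×6 + 4 = 28 overall.
Running totals: Dm7 ends at 5, Am7 ends at 7, B6 ends at 8, Eb6 ends at 13, Bmaj7 ends at 16, C#7 ends at 19, Cm ends at 22, Dbm ends at 27, Gsus4 ends at 30.
Beat 28 falls within Gsus4.

Gsus4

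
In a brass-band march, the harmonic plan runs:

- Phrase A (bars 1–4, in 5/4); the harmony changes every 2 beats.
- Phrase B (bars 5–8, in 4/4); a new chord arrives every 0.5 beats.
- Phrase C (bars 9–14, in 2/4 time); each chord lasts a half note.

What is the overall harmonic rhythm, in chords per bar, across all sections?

24/7 chords per bar

A: 4 × 5 = 20 beats ÷ 2 = 10 chords.
B: 4 × 4 = 16 beats ÷ 0.5 = 32 chords.
C: 6 × 2 = 12 beats ÷ 2 = 6 chords.
Overall: 48 chords over 14 bars → 48/14 = 24/7 chords per bar.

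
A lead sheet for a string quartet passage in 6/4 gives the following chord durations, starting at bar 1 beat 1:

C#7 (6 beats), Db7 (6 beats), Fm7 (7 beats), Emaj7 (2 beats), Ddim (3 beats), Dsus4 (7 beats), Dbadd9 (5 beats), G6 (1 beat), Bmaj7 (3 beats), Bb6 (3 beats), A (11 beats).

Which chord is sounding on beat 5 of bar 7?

Bb6

Beat 5 of bar 7 is beat (7−1)×6 + 5 = 41 overall.
Running totals: C#7 ends at 6, Db7 ends at 12, Fm7 ends at 19, Emaj7 ends at 21, Ddim ends at 24, Dsus4 ends at 31, Dbadd9 ends at 36, G6 ends at 37, Bmaj7 ends at 40, Bb6 ends at 43.
Beat 41 falls within Bb6.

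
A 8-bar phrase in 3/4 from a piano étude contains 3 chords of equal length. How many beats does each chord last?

8 beats

8 bars × 3 beats/bar = 24 beats total.
24 beats ÷ 3 chords = 8 beats per chord.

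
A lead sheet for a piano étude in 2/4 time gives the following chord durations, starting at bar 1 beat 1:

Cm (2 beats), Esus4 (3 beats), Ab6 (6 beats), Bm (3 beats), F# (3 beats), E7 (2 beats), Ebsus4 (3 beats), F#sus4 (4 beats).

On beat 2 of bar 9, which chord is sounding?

Beat 2 of bar 9 is beat (9−1)×2 + 2 = 18 overall.
Running totals: Cm ends at 2, Esus4 ends at 5, Ab6 ends at 11, Bm ends at 14, F# ends at 17, E7 ends at 19.
Beat 18 falls within E7.

E7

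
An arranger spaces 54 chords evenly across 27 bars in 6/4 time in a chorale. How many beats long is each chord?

27 bars × 6 beats/bar = 162 beats total.
162 beats ÷ 54 chords = 3 beats per chord.
(That is a dotted half note.)

3 beats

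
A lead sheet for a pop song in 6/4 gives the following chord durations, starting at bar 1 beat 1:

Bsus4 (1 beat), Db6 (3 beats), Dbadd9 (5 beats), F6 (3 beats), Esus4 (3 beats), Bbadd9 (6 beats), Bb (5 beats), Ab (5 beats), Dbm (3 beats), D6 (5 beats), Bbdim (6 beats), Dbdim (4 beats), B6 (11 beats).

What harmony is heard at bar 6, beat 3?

Dbm

Beat 3 of bar 6 is beat (6−1)×6 + 3 = 33 overall.
Running totals: Bsus4 ends at 1, Db6 ends at 4, Dbadd9 ends at 9, F6 ends at 12, Esus4 ends at 15, Bbadd9 ends at 21, Bb ends at 26, Ab ends at 31, Dbm ends at 34.
Beat 33 falls within Dbm.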